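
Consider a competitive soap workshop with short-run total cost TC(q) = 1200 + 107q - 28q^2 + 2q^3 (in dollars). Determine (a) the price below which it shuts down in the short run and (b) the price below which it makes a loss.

Shutdown price = $9; break-even price = $147

AVC = 107 - 28q + 2q^2; minimized at q = 7, giving min AVC = $9. That is the shutdown price.
ATC = 1200/q + 107 - 28q + 2q^2. Setting dATC/dq = −1200/q^2 − 28 + 4q = 0 gives q = 10 (since 4·10^3 − 28·10^2 = 1200).
min ATC = 1200/10 + 107 − 28·10 + 2·10^2 = $147. That is the break-even price.
Between these two prices the firm operates at a loss; above $147 it earns a profit.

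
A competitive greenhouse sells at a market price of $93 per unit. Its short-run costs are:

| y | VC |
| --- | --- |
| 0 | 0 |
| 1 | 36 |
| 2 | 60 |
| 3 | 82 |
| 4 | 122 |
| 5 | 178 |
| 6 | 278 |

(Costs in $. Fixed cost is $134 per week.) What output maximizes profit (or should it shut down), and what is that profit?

Profit at each row (π = 93y − TC): y=0: -134; y=1: -77; y=2: -8; y=3: 63; y=4: 116; y=5: 153; y=6: 146.
Profit is maximized at y = 5. AVC there is 178/5 = $35.60 ≤ P, so producing beats shutting down (which would give -$134).

y = 5; profit = $153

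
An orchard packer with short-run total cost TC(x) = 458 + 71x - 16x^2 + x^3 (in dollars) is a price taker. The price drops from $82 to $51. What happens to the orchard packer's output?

MC = 71 - 32x + 3x^2; the shutdown threshold is min AVC = $7 (at x = 8).
With P = $82 above the shutdown price, P = MC gives x = 11.
At P = $51 ≥ min AVC, set P = MC: x = 10. The firm stays open but cuts output.

Output falls from 11 to 10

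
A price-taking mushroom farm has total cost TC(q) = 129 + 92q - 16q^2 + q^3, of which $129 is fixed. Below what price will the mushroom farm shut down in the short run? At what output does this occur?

$28 per unit, at q = 8

Short-run supply begins at min AVC. From VC = 92q - 16q^2 + q^3, AVC = 92 - 16q + q^2.
At the minimum of AVC, MC = AVC. MC = 92 - 32q + 3q^2; setting MC = AVC gives 2q^2 - 16q = 0, so q = 8. min AVC = 28.
The firm shuts down for any P below $28.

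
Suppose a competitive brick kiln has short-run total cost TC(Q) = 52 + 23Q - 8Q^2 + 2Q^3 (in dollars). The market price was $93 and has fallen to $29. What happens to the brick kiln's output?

Output falls from 5 to 3

MC = 23 - 16Q + 6Q^2; the shutdown threshold is min AVC = $15 (at Q = 2).
With P = $93 above the shutdown price, P = MC gives Q = 5.
At P = $29 ≥ min AVC, set P = MC: Q = 3. The firm stays open but cuts output.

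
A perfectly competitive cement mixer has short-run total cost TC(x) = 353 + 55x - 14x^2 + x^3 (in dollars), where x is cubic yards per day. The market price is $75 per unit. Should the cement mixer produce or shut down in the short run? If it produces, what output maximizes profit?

Produce at x = 10

From TC, MC = TC'(x) = 55 - 28x + 3x^2 and AVC = VC/x = 55 - 14x + x^2.
AVC hits its minimum where MC = AVC, at x = 7, giving min AVC = 55 - 14·7 + 7^2 = $6.
P = $75 exceeds min AVC = $6, so the firm stays open.
P = MC gives -20 - 28x + 3x^2 = 0, with roots -2/3 and 10. Take the larger (rising MC): x* = 10.
Check: AVC at x = 10 is $15 ≤ P, so revenue covers variable cost.
Profit = P·x − TC = 75·10 − 503 = $247.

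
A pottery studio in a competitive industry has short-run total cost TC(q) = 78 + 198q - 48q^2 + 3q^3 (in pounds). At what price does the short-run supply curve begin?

Short-run supply begins at min AVC. From VC = 198q - 48q^2 + 3q^3, AVC = 198 - 48q + 3q^2.
At the minimum of AVC, MC = AVC. MC = 198 - 96q + 9q^2; setting MC = AVC gives 6q^2 - 48q = 0, so q = 8. min AVC = 6.
For P < £6 the firm produces nothing.

£6 per unit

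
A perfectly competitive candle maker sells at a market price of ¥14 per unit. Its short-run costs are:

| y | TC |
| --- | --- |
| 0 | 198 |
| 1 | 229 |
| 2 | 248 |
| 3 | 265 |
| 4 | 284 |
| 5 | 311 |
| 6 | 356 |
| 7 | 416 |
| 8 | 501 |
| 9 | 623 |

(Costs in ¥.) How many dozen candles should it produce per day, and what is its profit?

y = 0 (shut down); profit = -¥198

Compute π = P·y − TC at each output: y=0: -198; y=1: -215; y=2: -220; y=3: -223; y=4: -228; y=5: -241; y=6: -272; y=7: -318; y=8: -389; y=9: -497.
Profit is highest at y = 0. Equivalently, the lowest AVC in the table is 86/4 ≈ ¥21.50 at y = 4, and P = ¥14 falls below it — price never covers variable cost, so the firm shuts down and loses only its fixed cost.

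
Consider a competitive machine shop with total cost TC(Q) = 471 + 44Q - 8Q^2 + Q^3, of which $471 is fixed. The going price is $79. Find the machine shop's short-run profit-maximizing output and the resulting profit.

AVC = 44 - 8Q + Q^2 has its minimum $28 at Q = 4; price $79 clears that bar, so the firm operates.
MC = 44 - 16Q + 3Q^2. Setting P = MC and taking the root on the rising branch gives Q* = 7.
TR = 79·7 = 553. TC = 471 + 259 = 730. Profit = 553 − 730 = -$177.
Shutting down would mean losing the fixed cost of $471, so operating at a loss of $177 is better by $294.

Profit = -$177 at Q = 7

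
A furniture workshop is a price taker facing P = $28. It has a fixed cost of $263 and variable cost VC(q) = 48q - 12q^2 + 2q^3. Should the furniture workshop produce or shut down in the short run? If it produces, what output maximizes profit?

Shut down

From TC, MC = TC'(q) = 48 - 24q + 6q^2 and AVC = VC/q = 48 - 12q + 2q^2.
The AVC parabola has its vertex at q = 12/4 = 3, where AVC = 48 - 12·3 + 2·3^2 = $30.
P = $28 lies below min AVC = $30; no output level covers variable cost.
The firm minimizes its loss by shutting down and losing only its fixed cost of $263.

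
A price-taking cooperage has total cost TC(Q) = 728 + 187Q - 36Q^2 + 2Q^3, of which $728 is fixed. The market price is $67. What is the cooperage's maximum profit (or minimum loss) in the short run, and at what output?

AVC = 187 - 36Q + 2Q^2 has its minimum $25 at Q = 9; price $67 clears that bar, so the firm operates.
MC = 187 - 72Q + 6Q^2. Setting P = MC and taking the root on the rising branch gives Q* = 10.
TR = 67·10 = 670. TC = 728 + 270 = 998. Profit = 670 − 998 = -$328.
That loss of $328 beats the $728 the firm would lose by shutting down; producing recovers $400 of fixed cost.

Profit = -$328 at Q = 10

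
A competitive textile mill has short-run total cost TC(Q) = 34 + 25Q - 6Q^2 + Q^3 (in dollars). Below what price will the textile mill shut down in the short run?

The shutdown price is the minimum of AVC. VC = 25Q - 6Q^2 + Q^3, so AVC = 25 - 6Q + Q^2.
dAVC/dQ = -6 + 2Q = 0 gives Q = 3. min AVC = 25 - 6·3 + 3^2 = 16.
So the shutdown price is $16.

$16 per unit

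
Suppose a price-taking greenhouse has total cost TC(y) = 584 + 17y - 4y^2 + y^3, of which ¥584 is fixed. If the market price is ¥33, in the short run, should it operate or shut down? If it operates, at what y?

Produce at y = 4

Strip out fixed cost: VC = 17y - 4y^2 + y^3. Then AVC = 17 - 4y + y^2 and MC = 17 - 8y + 3y^2.
AVC hits its minimum where MC = AVC, at y = 2, giving min AVC = 17 - 4·2 + 2^2 = ¥13.
Because ¥33 ≥ ¥13, revenue can cover variable cost; the firm operates.
Solving P = MC: -16 - 8y + 3y^2 = 0 ⇒ y = -4/3 or 4. On the upward-sloping branch, y* = 4.
Check: AVC at y = 4 is ¥17 ≤ P, so revenue covers variable cost.
Profit = P·y − TC = 33·4 − 652 = -¥520, a loss, but smaller than the ¥584 fixed cost the firm would lose by shutting down.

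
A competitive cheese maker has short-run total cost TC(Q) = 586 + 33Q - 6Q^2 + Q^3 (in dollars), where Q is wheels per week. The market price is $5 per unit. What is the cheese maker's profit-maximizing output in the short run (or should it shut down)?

Variable cost is VC = 33Q - 6Q^2 + Q^3, so AVC = VC/Q = 33 - 6Q + Q^2 and MC = dTC/dQ = 33 - 12Q + 3Q^2.
The AVC parabola has its vertex at Q = 6/2 = 3, where AVC = 33 - 6·3 + 3^2 = $24.
P = $5 lies below min AVC = $24; no output level covers variable cost.
The firm minimizes its loss by shutting down and losing only its fixed cost of $586.

Shut down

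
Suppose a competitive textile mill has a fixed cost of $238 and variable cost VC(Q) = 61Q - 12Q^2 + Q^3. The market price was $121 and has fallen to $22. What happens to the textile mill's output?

Output falls from 10 to 0 (the firm shuts down)

AVC = 61 - 12Q + Q^2, minimized at Q = 6 where min AVC = $25. MC = 61 - 24Q + 3Q^2.
At P = $121 ≥ min AVC, set P = MC on the rising branch: Q = 10.
At P = $22 < min AVC = $25, price no longer covers variable cost at any output, so the firm shuts down: Q = 0.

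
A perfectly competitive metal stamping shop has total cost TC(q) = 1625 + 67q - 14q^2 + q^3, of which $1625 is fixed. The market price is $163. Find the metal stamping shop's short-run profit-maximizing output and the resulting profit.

AVC = 67 - 14q + q^2 has its minimum $18 at q = 7; price $163 clears that bar, so the firm operates.
MC = 67 - 28q + 3q^2. Setting P = MC and taking the root on the rising branch gives q* = 12.
TR = 163·12 = 1956. TC = 1625 + 516 = 2141. Profit = 1956 − 2141 = -$185.
Shutting down would mean losing the fixed cost of $1625, so operating at a loss of $185 is better by $1440.

Profit = -$185 at q = 12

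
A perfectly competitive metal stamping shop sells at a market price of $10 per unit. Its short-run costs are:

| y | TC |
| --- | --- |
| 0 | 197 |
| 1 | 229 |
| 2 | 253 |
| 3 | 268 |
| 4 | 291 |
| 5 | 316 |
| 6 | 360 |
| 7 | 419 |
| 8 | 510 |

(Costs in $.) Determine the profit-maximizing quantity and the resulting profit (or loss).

Compute π = P·y − TC at each output: y=0: -197; y=1: -219; y=2: -233; y=3: -238; y=4: -251; y=5: -266; y=6: -300; y=7: -349; y=8: -430.
Profit is highest at y = 0. Equivalently, the lowest AVC in the table is 94/4 ≈ $23.50 at y = 4, and P = $10 falls below it — price never covers variable cost, so the firm shuts down and loses only its fixed cost.

y = 0 (shut down); profit = -$197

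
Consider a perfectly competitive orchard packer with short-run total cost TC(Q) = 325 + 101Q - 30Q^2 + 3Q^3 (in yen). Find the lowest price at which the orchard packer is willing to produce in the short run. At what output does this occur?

¥26 per unit, at Q = 5

Short-run supply begins at min AVC. From VC = 101Q - 30Q^2 + 3Q^3, AVC = 101 - 30Q + 3Q^2.
dAVC/dQ = -30 + 6Q = 0 gives Q = 5. min AVC = 101 - 30·5 + 3·5^2 = 26.
So the shutdown price is ¥26.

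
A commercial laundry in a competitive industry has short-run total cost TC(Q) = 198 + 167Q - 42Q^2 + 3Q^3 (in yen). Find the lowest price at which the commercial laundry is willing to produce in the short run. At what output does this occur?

The firm shuts down when price falls below the minimum of average variable cost. AVC = VC/Q = 167 - 42Q + 3Q^2.
dAVC/dQ = -42 + 6Q = 0 gives Q = 7. min AVC = 167 - 42·7 + 3·7^2 = 20.
So the shutdown price is ¥20.

¥20 per unit, at Q = 7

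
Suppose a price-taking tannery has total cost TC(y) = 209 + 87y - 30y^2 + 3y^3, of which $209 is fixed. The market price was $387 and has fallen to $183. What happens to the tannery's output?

Output falls from 10 to 8

MC = 87 - 60y + 9y^2; the shutdown threshold is min AVC = $12 (at y = 5).
With P = $387 above the shutdown price, P = MC gives y = 10.
At P = $183 ≥ min AVC, set P = MC: y = 8. The firm stays open but cuts output.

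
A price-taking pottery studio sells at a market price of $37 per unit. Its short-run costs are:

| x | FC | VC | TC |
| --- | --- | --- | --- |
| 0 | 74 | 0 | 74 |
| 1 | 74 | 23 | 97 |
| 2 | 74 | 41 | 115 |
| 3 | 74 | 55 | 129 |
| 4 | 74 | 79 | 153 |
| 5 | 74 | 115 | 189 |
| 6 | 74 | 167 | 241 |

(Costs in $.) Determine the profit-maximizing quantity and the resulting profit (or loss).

x = 5; profit = -$4

Profit at each row (π = 37x − TC): x=0: -74; x=1: -60; x=2: -41; x=3: -18; x=4: -5; x=5: -4; x=6: -19.
Profit is maximized at x = 5. AVC there is 115/5 = $23 ≤ P, so producing beats shutting down (which would give -$74).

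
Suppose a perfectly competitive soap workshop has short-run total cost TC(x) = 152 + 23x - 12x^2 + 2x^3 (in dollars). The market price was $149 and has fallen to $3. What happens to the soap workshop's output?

Output falls from 7 to 0 (the firm shuts down)

AVC = 23 - 12x + 2x^2, minimized at x = 3 where min AVC = $5. MC = 23 - 24x + 6x^2.
With P = $149 above the shutdown price, P = MC gives x = 7.
At P = $3 < min AVC = $5, price no longer covers variable cost at any output, so the firm shuts down: x = 0.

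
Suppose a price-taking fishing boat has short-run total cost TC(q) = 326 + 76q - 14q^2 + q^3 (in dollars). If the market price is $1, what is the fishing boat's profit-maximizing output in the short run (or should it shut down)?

Shut down

Variable cost is VC = 76q - 14q^2 + q^3, so AVC = VC/q = 76 - 14q + q^2 and MC = dTC/dq = 76 - 28q + 3q^2.
The AVC parabola has its vertex at q = 14/2 = 7, where AVC = 76 - 14·7 + 7^2 = $27.
P = $1 lies below min AVC = $27; no output level covers variable cost.
Best response: produce nothing and absorb the $326 fixed cost.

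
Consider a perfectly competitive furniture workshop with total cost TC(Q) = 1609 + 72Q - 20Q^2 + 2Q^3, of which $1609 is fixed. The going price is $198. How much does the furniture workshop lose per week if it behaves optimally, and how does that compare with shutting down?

Profit = -$313 at Q = 9

AVC = 72 - 20Q + 2Q^2 has its minimum $22 at Q = 5; price $198 clears that bar, so the firm operates.
With MC = 72 - 40Q + 6Q^2, P = MC on the upward-sloping part at Q* = 9.
TR = 198·9 = 1782. TC = 1609 + 486 = 2095. Profit = 1782 − 2095 = -$313.
That loss of $313 beats the $1609 the firm would lose by shutting down; producing recovers $1296 of fixed cost.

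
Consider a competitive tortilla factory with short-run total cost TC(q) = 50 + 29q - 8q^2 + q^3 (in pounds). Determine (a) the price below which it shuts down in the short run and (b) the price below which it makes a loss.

Shutdown price = £13; break-even price = £24

AVC = 29 - 8q + q^2; minimized at q = 4, giving min AVC = £13. That is the shutdown price.
ATC = 50/q + 29 - 8q + q^2. Setting dATC/dq = −50/q^2 − 8 + 2q = 0 gives q = 5 (since 2·5^3 − 8·5^2 = 50).
min ATC = 50/5 + 29 − 8·5 + 5^2 = £24. That is the break-even price.
Between these two prices the firm operates at a loss; above £24 it earns a profit.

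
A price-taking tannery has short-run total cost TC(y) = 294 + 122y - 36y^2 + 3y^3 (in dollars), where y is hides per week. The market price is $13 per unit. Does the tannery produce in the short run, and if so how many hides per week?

Shut down

From TC, MC = TC'(y) = 122 - 72y + 9y^2 and AVC = VC/y = 122 - 36y + 3y^2.
AVC is minimized where dAVC/dy = -36 + 6y = 0, at y = 6; min AVC = 122 - 36·6 + 3·6^2 = $14.
With P < min AVC ($13 < $14), every unit sold adds to the loss.
Best response: produce nothing and absorb the $294 fixed cost.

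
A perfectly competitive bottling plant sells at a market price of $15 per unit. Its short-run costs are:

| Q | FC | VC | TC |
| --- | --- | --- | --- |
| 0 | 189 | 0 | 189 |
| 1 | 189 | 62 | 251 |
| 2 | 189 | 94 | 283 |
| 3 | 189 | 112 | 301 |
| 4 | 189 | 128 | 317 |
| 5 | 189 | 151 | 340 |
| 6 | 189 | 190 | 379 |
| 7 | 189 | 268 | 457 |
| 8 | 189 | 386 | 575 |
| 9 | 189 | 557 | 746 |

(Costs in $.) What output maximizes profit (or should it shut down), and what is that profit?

Q = 0 (shut down); profit = -$189

Profit at each row (π = 15Q − TC): Q=0: -189; Q=1: -236; Q=2: -253; Q=3: -256; Q=4: -257; Q=5: -265; Q=6: -289; Q=7: -352; Q=8: -455; Q=9: -611.
Profit is highest at Q = 0. Equivalently, the lowest AVC in the table is 151/5 ≈ $30.20 at Q = 5, and P = $15 falls below it — price never covers variable cost, so the firm shuts down and loses only its fixed cost.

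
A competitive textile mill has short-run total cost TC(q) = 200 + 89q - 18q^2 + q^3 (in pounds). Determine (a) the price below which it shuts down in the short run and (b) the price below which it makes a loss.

Shutdown price = min AVC. AVC = 89 - 18q + q^2, with vertex at q = 9 and minimum £8.
ATC = 200/q + 89 - 18q + q^2. Setting dATC/dq = −200/q^2 − 18 + 2q = 0 gives q = 10 (since 2·10^3 − 18·10^2 = 200).
min ATC = 200/10 + 89 − 18·10 + 10^2 = £29. That is the break-even price.
For £8 ≤ P < £29 the firm produces at a loss; below £8 it shuts down.

Shutdown price = £8; break-even price = £29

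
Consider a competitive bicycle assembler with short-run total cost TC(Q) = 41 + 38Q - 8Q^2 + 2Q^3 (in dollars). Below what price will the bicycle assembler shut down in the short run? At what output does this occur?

Short-run supply begins at min AVC. From VC = 38Q - 8Q^2 + 2Q^3, AVC = 38 - 8Q + 2Q^2.
At the minimum of AVC, MC = AVC. MC = 38 - 16Q + 6Q^2; setting MC = AVC gives 4Q^2 - 8Q = 0, so Q = 2. min AVC = 30.
So the shutdown price is $30.

$30 per unit, at Q = 2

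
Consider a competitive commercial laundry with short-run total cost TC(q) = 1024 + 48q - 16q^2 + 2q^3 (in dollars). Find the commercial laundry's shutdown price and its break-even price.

Shutdown price = $16; break-even price = $176

AVC = 48 - 16q + 2q^2; minimized at q = 4, giving min AVC = $16. That is the shutdown price.
ATC = 1024/q + 48 - 16q + 2q^2. Setting dATC/dq = −1024/q^2 − 16 + 4q = 0 gives q = 8 (since 4·8^3 − 16·8^2 = 1024).
min ATC = 1024/8 + 48 − 16·8 + 2·8^2 = $176. That is the break-even price.
Between these two prices the firm operates at a loss; above $176 it earns a profit.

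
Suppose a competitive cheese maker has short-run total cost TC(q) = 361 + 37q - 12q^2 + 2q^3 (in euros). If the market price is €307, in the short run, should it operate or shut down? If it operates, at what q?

Produce at q = 9

From TC, MC = TC'(q) = 37 - 24q + 6q^2 and AVC = VC/q = 37 - 12q + 2q^2.
The AVC parabola has its vertex at q = 12/4 = 3, where AVC = 37 - 12·3 + 2·3^2 = €19.
Since P = €307 ≥ min AVC = €19, price covers variable cost and the firm should produce.
P = MC gives -270 - 24q + 6q^2 = 0, with roots -5 and 9. Take the larger (rising MC): q* = 9.
Check: AVC at q = 9 is €91 ≤ P, so revenue covers variable cost.
Profit = P·q − TC = 307·9 − 1180 = €1583.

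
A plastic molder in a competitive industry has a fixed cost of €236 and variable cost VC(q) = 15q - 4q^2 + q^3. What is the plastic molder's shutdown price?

The firm shuts down when price falls below the minimum of average variable cost. AVC = VC/q = 15 - 4q + q^2.
dAVC/dq = -4 + 2q = 0 gives q = 2. min AVC = 15 - 4·2 + 2^2 = 11.
So the shutdown price is €11.

€11 per unit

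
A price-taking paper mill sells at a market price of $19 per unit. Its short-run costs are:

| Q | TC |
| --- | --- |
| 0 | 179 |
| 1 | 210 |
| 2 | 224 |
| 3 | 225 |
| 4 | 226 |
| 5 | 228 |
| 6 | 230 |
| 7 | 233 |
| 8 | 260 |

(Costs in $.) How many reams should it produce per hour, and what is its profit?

Q = 7; profit = -$100

Compute π = P·Q − TC at each output: Q=0: -179; Q=1: -191; Q=2: -186; Q=3: -168; Q=4: -150; Q=5: -133; Q=6: -116; Q=7: -100; Q=8: -108.
Profit is maximized at Q = 7. AVC there is 54/7 = $7.71 ≤ P, so producing beats shutting down (which would give -$179).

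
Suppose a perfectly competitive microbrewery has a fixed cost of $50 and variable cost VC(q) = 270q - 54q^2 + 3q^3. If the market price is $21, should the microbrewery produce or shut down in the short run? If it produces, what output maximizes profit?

Shut down

Variable cost is VC = 270q - 54q^2 + 3q^3, so AVC = VC/q = 270 - 54q + 3q^2 and MC = dTC/dq = 270 - 108q + 9q^2.
AVC is minimized where dAVC/dq = -54 + 6q = 0, at q = 9; min AVC = 270 - 54·9 + 3·9^2 = $27.
P = $21 lies below min AVC = $27; no output level covers variable cost.
Shutting down limits the loss to fixed cost, $50.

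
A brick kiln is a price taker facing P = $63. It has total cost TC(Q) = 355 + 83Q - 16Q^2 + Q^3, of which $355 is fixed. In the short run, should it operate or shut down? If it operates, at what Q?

Produce at Q = 10

From TC, MC = TC'(Q) = 83 - 32Q + 3Q^2 and AVC = VC/Q = 83 - 16Q + Q^2.
AVC is minimized where dAVC/dQ = -16 + 2Q = 0, at Q = 8; min AVC = 83 - 16·8 + 8^2 = $19.
P = $63 exceeds min AVC = $19, so the firm stays open.
Solving P = MC: 20 - 32Q + 3Q^2 = 0 ⇒ Q = 2/3 or 10. On the upward-sloping branch, Q* = 10.
Check: AVC at Q = 10 is $23 ≤ P, so revenue covers variable cost.
Profit = P·Q − TC = 63·10 − 585 = $45.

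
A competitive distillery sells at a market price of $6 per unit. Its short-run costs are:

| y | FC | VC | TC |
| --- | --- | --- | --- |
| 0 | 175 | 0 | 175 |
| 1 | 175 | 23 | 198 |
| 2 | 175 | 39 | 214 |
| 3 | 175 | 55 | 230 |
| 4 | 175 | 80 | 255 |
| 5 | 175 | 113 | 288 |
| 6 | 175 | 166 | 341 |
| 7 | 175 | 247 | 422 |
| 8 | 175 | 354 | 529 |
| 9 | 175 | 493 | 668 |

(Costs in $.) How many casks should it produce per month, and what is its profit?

y = 0 (shut down); profit = -$175

Tabulate TR − TC: y=0: -175; y=1: -192; y=2: -202; y=3: -212; y=4: -231; y=5: -258; y=6: -305; y=7: -380; y=8: -481; y=9: -614.
Profit is highest at y = 0. Equivalently, the lowest AVC in the table is 55/3 ≈ $18.33 at y = 3, and P = $6 falls below it — price never covers variable cost, so the firm shuts down and loses only its fixed cost.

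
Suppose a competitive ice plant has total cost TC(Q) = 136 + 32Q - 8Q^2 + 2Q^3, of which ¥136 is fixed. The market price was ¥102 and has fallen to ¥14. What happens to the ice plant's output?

Output falls from 5 to 0 (the firm shuts down)

MC = 32 - 16Q + 6Q^2; the shutdown threshold is min AVC = ¥24 (at Q = 2).
At P = ¥102 ≥ min AVC, set P = MC on the rising branch: Q = 5.
At P = ¥14 < min AVC = ¥24, price no longer covers variable cost at any output, so the firm shuts down: Q = 0.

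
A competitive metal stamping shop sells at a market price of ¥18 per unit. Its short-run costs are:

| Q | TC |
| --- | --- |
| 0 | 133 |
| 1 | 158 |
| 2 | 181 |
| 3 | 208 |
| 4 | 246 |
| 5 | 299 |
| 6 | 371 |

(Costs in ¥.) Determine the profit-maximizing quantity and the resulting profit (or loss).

Profit at each row (π = 18Q − TC): Q=0: -133; Q=1: -140; Q=2: -145; Q=3: -154; Q=4: -174; Q=5: -209; Q=6: -263.
Profit is highest at Q = 0. Equivalently, the lowest AVC in the table is 48/2 ≈ ¥24 at Q = 2, and P = ¥18 falls below it — price never covers variable cost, so the firm shuts down and loses only its fixed cost.

Q = 0 (shut down); profit = -¥133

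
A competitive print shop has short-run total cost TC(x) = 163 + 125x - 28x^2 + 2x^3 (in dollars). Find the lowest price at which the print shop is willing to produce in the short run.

$27 per unit

The shutdown price is the minimum of AVC. VC = 125x - 28x^2 + 2x^3, so AVC = 125 - 28x + 2x^2.
At the minimum of AVC, MC = AVC. MC = 125 - 56x + 6x^2; setting MC = AVC gives 4x^2 - 28x = 0, so x = 7. min AVC = 27.
So the shutdown price is $27.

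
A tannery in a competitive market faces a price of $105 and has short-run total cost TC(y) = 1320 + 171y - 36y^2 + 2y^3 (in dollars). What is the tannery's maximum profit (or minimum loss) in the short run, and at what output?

Profit = -$352 at y = 11

AVC = 171 - 36y + 2y^2; min AVC = $9 at y = 9. Since P = $105 ≥ min AVC, the firm produces.
MC = 171 - 72y + 6y^2. Setting P = MC and taking the root on the rising branch gives y* = 11.
TR = 105·11 = 1155. TC = 1320 + 187 = 1507. Profit = 1155 − 1507 = -$352.
By producing, the firm covers all variable cost plus $968 of fixed cost; shutting down would lose the full $1320.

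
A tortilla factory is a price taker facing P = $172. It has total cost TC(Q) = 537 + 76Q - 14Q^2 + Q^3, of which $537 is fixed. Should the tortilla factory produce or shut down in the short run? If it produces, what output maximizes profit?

Produce at Q = 12

Strip out fixed cost: VC = 76Q - 14Q^2 + Q^3. Then AVC = 76 - 14Q + Q^2 and MC = 76 - 28Q + 3Q^2.
AVC hits its minimum where MC = AVC, at Q = 7, giving min AVC = 76 - 14·7 + 7^2 = $27.
Since P = $172 ≥ min AVC = $27, price covers variable cost and the firm should produce.
Solving P = MC: -96 - 28Q + 3Q^2 = 0 ⇒ Q = -8/3 or 12. On the upward-sloping branch, Q* = 12.
Check: AVC at Q = 12 is $52 ≤ P, so revenue covers variable cost.
Profit = P·Q − TC = 172·12 − 1161 = $903.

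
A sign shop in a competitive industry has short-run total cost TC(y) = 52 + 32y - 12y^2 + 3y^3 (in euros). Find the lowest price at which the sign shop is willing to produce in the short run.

The firm shuts down when price falls below the minimum of average variable cost. AVC = VC/y = 32 - 12y + 3y^2.
At the minimum of AVC, MC = AVC. MC = 32 - 24y + 9y^2; setting MC = AVC gives 6y^2 - 12y = 0, so y = 2. min AVC = 20.
For P < €20 the firm produces nothing.

€20 per unit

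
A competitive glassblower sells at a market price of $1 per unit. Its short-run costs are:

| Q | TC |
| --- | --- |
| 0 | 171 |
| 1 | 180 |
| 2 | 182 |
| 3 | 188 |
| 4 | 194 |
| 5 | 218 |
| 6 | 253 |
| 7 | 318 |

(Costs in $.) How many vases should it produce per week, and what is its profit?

Q = 0 (shut down); profit = -$171

Profit at each row (π = 1Q − TC): Q=0: -171; Q=1: -179; Q=2: -180; Q=3: -185; Q=4: -190; Q=5: -213; Q=6: -247; Q=7: -311.
Profit is highest at Q = 0. Equivalently, the lowest AVC in the table is 11/2 ≈ $5.50 at Q = 2, and P = $1 falls below it — price never covers variable cost, so the firm shuts down and loses only its fixed cost.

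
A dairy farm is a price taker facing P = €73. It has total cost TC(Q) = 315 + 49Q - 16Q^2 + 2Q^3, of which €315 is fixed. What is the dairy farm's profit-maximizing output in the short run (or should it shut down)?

Produce at Q = 6

Variable cost is VC = 49Q - 16Q^2 + 2Q^3, so AVC = VC/Q = 49 - 16Q + 2Q^2 and MC = dTC/dQ = 49 - 32Q + 6Q^2.
AVC hits its minimum where MC = AVC, at Q = 4, giving min AVC = 49 - 16·4 + 2·4^2 = €17.
P = €73 exceeds min AVC = €17, so the firm stays open.
Set P = MC: 73 = 49 - 32Q + 6Q^2 → -24 - 32Q + 6Q^2 = 0. The roots are Q = -2/3 and Q = 6; the profit-maximizing output is on the rising part of MC, so Q* = 6.
Check: AVC at Q = 6 is €25 ≤ P, so revenue covers variable cost.
Profit = P·Q − TC = 73·6 − 465 = -€27, a loss, but smaller than the €315 fixed cost the firm would lose by shutting down.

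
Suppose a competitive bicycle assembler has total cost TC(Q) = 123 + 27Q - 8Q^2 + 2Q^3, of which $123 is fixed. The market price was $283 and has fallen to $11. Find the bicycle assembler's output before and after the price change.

Output falls from 8 to 0 (the firm shuts down)

AVC = 27 - 8Q + 2Q^2, minimized at Q = 2 where min AVC = $19. MC = 27 - 16Q + 6Q^2.
With P = $283 above the shutdown price, P = MC gives Q = 8.
At P = $11 < min AVC = $19, price no longer covers variable cost at any output, so the firm shuts down: Q = 0.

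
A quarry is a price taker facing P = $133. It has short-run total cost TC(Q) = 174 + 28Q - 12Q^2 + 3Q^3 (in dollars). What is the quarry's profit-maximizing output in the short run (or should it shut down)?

Produce at Q = 5

From TC, MC = TC'(Q) = 28 - 24Q + 9Q^2 and AVC = VC/Q = 28 - 12Q + 3Q^2.
AVC is minimized where dAVC/dQ = -12 + 6Q = 0, at Q = 2; min AVC = 28 - 12·2 + 3·2^2 = $16.
Since P = $133 ≥ min AVC = $16, price covers variable cost and the firm should produce.
Set P = MC: 133 = 28 - 24Q + 9Q^2 → -105 - 24Q + 9Q^2 = 0. The roots are Q = -7/3 and Q = 5; the profit-maximizing output is on the rising part of MC, so Q* = 5.
Check: AVC at Q = 5 is $43 ≤ P, so revenue covers variable cost.
Profit = P·Q − TC = 133·5 − 389 = $276.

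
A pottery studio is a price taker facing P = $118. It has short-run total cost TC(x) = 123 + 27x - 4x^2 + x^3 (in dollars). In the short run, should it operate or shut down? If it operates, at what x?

Variable cost is VC = 27x - 4x^2 + x^3, so AVC = VC/x = 27 - 4x + x^2 and MC = dTC/dx = 27 - 8x + 3x^2.
AVC is minimized where dAVC/dx = -4 + 2x = 0, at x = 2; min AVC = 27 - 4·2 + 2^2 = $23.
Since P = $118 ≥ min AVC = $23, price covers variable cost and the firm should produce.
Set P = MC: 118 = 27 - 8x + 3x^2 → -91 - 8x + 3x^2 = 0. The roots are x = -13/3 and x = 7; the profit-maximizing output is on the rising part of MC, so x* = 7.
Check: AVC at x = 7 is $48 ≤ P, so revenue covers variable cost.
Profit = P·x − TC = 118·7 − 459 = $367.

Produce at x = 7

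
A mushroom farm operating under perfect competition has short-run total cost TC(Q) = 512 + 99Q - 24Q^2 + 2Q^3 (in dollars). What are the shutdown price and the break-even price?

Shutdown price = $27; break-even price = $99

AVC = 99 - 24Q + 2Q^2; minimized at Q = 6, giving min AVC = $27. That is the shutdown price.
ATC = 512/Q + 99 - 24Q + 2Q^2. Setting dATC/dQ = −512/Q^2 − 24 + 4Q = 0 gives Q = 8 (since 4·8^3 − 24·8^2 = 512).
min ATC = 512/8 + 99 − 24·8 + 2·8^2 = $99. That is the break-even price.
Between these two prices the firm operates at a loss; above $99 it earns a profit.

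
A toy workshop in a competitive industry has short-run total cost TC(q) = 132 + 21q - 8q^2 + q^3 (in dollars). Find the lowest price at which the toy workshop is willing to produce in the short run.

$5 per unit

The shutdown price is the minimum of AVC. VC = 21q - 8q^2 + q^3, so AVC = 21 - 8q + q^2.
At the minimum of AVC, MC = AVC. MC = 21 - 16q + 3q^2; setting MC = AVC gives 2q^2 - 8q = 0, so q = 4. min AVC = 5.
For P < $5 the firm produces nothing.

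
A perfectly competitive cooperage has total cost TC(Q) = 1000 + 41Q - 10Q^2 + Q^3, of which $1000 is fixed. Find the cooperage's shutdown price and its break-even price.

Shutdown price = min AVC. AVC = 41 - 10Q + Q^2, with vertex at Q = 5 and minimum $16.
ATC = 1000/Q + 41 - 10Q + Q^2. Setting dATC/dQ = −1000/Q^2 − 10 + 2Q = 0 gives Q = 10 (since 2·10^3 − 10·10^2 = 1000).
min ATC = 1000/10 + 41 − 10·10 + 10^2 = $141. That is the break-even price.
Between these two prices the firm operates at a loss; above $141 it earns a profit.

Shutdown price = $16; break-even price = $141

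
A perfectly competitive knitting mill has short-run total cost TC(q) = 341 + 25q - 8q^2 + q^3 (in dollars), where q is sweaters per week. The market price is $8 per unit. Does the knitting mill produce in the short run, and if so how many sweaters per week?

Variable cost is VC = 25q - 8q^2 + q^3, so AVC = VC/q = 25 - 8q + q^2 and MC = dTC/dq = 25 - 16q + 3q^2.
The AVC parabola has its vertex at q = 8/2 = 4, where AVC = 25 - 8·4 + 4^2 = $9.
Since P = $8 < min AVC = $9, price fails to cover variable cost at any output.
Best response: produce nothing and absorb the $341 fixed cost.

Shut down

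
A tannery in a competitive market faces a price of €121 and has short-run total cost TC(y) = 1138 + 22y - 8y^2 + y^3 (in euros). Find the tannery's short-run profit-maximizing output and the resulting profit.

AVC = 22 - 8y + y^2 has its minimum €6 at y = 4; price €121 clears that bar, so the firm operates.
With MC = 22 - 16y + 3y^2, P = MC on the upward-sloping part at y* = 9.
TR = 121·9 = 1089. TC = 1138 + 279 = 1417. Profit = 1089 − 1417 = -€328.
By producing, the firm covers all variable cost plus €810 of fixed cost; shutting down would lose the full €1138.

Profit = -€328 at y = 9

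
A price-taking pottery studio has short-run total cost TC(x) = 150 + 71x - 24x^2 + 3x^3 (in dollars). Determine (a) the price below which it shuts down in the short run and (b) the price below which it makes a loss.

Shutdown price = $23; break-even price = $56

AVC = 71 - 24x + 3x^2; minimized at x = 4, giving min AVC = $23. That is the shutdown price.
ATC = 150/x + 71 - 24x + 3x^2. Setting dATC/dx = −150/x^2 − 24 + 6x = 0 gives x = 5 (since 6·5^3 − 24·5^2 = 150).
min ATC = 150/5 + 71 − 24·5 + 3·5^2 = $56. That is the break-even price.
Between these two prices the firm operates at a loss; above $56 it earns a profit.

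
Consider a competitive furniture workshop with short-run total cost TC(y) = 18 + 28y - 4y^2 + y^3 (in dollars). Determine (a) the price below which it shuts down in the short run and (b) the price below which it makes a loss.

Shutdown price = $24; break-even price = $31

AVC = 28 - 4y + y^2; minimized at y = 2, giving min AVC = $24. That is the shutdown price.
ATC = 18/y + 28 - 4y + y^2. Setting dATC/dy = −18/y^2 − 4 + 2y = 0 gives y = 3 (since 2·3^3 − 4·3^2 = 18).
min ATC = 18/3 + 28 − 4·3 + 3^2 = $31. That is the break-even price.
For $24 ≤ P < $31 the firm produces at a loss; below $24 it shuts down.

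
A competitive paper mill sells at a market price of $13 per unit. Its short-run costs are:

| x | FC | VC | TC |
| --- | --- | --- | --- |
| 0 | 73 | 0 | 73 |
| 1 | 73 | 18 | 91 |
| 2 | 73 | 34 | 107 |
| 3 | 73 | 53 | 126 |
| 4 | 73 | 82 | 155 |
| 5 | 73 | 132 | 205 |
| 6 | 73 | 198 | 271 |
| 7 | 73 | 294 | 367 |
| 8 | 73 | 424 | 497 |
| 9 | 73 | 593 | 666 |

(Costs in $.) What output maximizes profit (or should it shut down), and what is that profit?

x = 0 (shut down); profit = -$73

Profit at each row (π = 13x − TC): x=0: -73; x=1: -78; x=2: -81; x=3: -87; x=4: -103; x=5: -140; x=6: -193; x=7: -276; x=8: -393; x=9: -549.
Profit is highest at x = 0. Equivalently, the lowest AVC in the table is 34/2 ≈ $17 at x = 2, and P = $13 falls below it — price never covers variable cost, so the firm shuts down and loses only its fixed cost.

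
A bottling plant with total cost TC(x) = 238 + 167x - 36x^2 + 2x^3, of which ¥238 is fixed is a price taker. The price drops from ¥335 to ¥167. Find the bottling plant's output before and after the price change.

Output falls from 14 to 12

MC = 167 - 72x + 6x^2; the shutdown threshold is min AVC = ¥5 (at x = 9).
With P = ¥335 above the shutdown price, P = MC gives x = 14.
At P = ¥167 ≥ min AVC, set P = MC: x = 12. The firm stays open but cuts output.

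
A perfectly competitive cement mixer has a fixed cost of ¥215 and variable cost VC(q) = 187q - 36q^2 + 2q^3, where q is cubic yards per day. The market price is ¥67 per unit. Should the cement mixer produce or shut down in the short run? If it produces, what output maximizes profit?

Produce at q = 10

Strip out fixed cost: VC = 187q - 36q^2 + 2q^3. Then AVC = 187 - 36q + 2q^2 and MC = 187 - 72q + 6q^2.
The AVC parabola has its vertex at q = 36/4 = 9, where AVC = 187 - 36·9 + 2·9^2 = ¥25.
Because ¥67 ≥ ¥25, revenue can cover variable cost; the firm operates.
P = MC gives 120 - 72q + 6q^2 = 0, with roots 2 and 10. Take the larger (rising MC): q* = 10.
Check: AVC at q = 10 is ¥27 ≤ P, so revenue covers variable cost.
Profit = P·q − TC = 67·10 − 485 = ¥185.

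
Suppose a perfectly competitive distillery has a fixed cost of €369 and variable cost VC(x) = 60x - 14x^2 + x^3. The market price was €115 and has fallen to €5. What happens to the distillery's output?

Output falls from 11 to 0 (the firm shuts down)

AVC = 60 - 14x + x^2, minimized at x = 7 where min AVC = €11. MC = 60 - 28x + 3x^2.
At P = €115 ≥ min AVC, set P = MC on the rising branch: x = 11.
At P = €5 < min AVC = €11, price no longer covers variable cost at any output, so the firm shuts down: x = 0.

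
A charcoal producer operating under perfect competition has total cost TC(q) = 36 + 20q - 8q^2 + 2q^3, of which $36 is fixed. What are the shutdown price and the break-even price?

Shutdown price = $12; break-even price = $26

AVC = 20 - 8q + 2q^2; minimized at q = 2, giving min AVC = $12. That is the shutdown price.
ATC = 36/q + 20 - 8q + 2q^2. Setting dATC/dq = −36/q^2 − 8 + 4q = 0 gives q = 3 (since 4·3^3 − 8·3^2 = 36).
min ATC = 36/3 + 20 − 8·3 + 2·3^2 = $26. That is the break-even price.
Between these two prices the firm operates at a loss; above $26 it earns a profit.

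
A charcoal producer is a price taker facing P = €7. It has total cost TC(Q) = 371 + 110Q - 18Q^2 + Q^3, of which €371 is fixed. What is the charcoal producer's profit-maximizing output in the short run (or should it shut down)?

Variable cost is VC = 110Q - 18Q^2 + Q^3, so AVC = VC/Q = 110 - 18Q + Q^2 and MC = dTC/dQ = 110 - 36Q + 3Q^2.
The AVC parabola has its vertex at Q = 18/2 = 9, where AVC = 110 - 18·9 + 9^2 = €29.
Since P = €7 < min AVC = €29, price fails to cover variable cost at any output.
Shutting down limits the loss to fixed cost, €371.

Shut down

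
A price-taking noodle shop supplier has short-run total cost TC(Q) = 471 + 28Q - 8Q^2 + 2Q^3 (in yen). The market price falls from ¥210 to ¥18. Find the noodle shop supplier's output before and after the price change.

AVC = 28 - 8Q + 2Q^2, minimized at Q = 2 where min AVC = ¥20. MC = 28 - 16Q + 6Q^2.
At P = ¥210 ≥ min AVC, set P = MC on the rising branch: Q = 7.
At P = ¥18 < min AVC = ¥20, price no longer covers variable cost at any output, so the firm shuts down: Q = 0.

Output falls from 7 to 0 (the firm shuts down)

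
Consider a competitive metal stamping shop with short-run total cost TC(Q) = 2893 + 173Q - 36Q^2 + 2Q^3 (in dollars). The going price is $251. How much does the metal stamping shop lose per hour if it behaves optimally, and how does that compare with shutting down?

AVC = 173 - 36Q + 2Q^2 has its minimum $11 at Q = 9; price $251 clears that bar, so the firm operates.
MC = 173 - 72Q + 6Q^2. Setting P = MC and taking the root on the rising branch gives Q* = 13.
TR = 251·13 = 3263. TC = 2893 + 559 = 3452. Profit = 3263 − 3452 = -$189.
That loss of $189 beats the $2893 the firm would lose by shutting down; producing recovers $2704 of fixed cost.

Profit = -$189 at Q = 13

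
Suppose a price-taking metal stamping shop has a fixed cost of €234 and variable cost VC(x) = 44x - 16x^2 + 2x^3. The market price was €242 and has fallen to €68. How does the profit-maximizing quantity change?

AVC = 44 - 16x + 2x^2, minimized at x = 4 where min AVC = €12. MC = 44 - 32x + 6x^2.
At P = €242 ≥ min AVC, set P = MC on the rising branch: x = 9.
At P = €68 ≥ min AVC, set P = MC: x = 6. The firm stays open but cuts output.

Output falls from 9 to 6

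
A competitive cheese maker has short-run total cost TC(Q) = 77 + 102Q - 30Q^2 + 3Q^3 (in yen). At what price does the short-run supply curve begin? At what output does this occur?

Short-run supply begins at min AVC. From VC = 102Q - 30Q^2 + 3Q^3, AVC = 102 - 30Q + 3Q^2.
At the minimum of AVC, MC = AVC. MC = 102 - 60Q + 9Q^2; setting MC = AVC gives 6Q^2 - 30Q = 0, so Q = 5. min AVC = 27.
The firm shuts down for any P below ¥27.

¥27 per unit, at Q = 5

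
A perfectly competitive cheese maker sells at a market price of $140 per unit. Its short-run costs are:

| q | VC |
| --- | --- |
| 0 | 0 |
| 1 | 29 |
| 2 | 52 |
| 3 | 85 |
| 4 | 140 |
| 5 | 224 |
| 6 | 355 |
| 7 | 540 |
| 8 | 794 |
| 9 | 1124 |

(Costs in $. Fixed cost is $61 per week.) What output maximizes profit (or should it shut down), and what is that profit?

Tabulate TR − TC: q=0: -61; q=1: 50; q=2: 167; q=3: 274; q=4: 359; q=5: 415; q=6: 424; q=7: 379; q=8: 265; q=9: 75.
Profit is maximized at q = 6. AVC there is 355/6 = $59.17 ≤ P, so producing beats shutting down (which would give -$61).

q = 6; profit = $424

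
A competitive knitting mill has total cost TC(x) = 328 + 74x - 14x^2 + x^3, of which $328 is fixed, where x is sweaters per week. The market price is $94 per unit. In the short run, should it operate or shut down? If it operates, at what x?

Produce at x = 10

From TC, MC = TC'(x) = 74 - 28x + 3x^2 and AVC = VC/x = 74 - 14x + x^2.
AVC is minimized where dAVC/dx = -14 + 2x = 0, at x = 7; min AVC = 74 - 14·7 + 7^2 = $25.
P = $94 exceeds min AVC = $25, so the firm stays open.
P = MC gives -20 - 28x + 3x^2 = 0, with roots -2/3 and 10. Take the larger (rising MC): x* = 10.
Check: AVC at x = 10 is $34 ≤ P, so revenue covers variable cost.
Profit = P·x − TC = 94·10 − 668 = $272.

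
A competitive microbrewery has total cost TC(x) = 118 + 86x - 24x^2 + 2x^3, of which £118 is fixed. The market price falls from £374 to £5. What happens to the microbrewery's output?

AVC = 86 - 24x + 2x^2, minimized at x = 6 where min AVC = £14. MC = 86 - 48x + 6x^2.
With P = £374 above the shutdown price, P = MC gives x = 12.
At P = £5 < min AVC = £14, price no longer covers variable cost at any output, so the firm shuts down: x = 0.

Output falls from 12 to 0 (the firm shuts down)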